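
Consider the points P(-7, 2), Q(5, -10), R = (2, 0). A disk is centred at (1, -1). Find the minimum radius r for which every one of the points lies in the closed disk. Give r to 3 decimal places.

The required radius is the distance from (1, -1) to the farthest point.
Squared distances: 73, 97, 2.
Maximum is 97, attained at Q.
r = √97 ≈ 9.849.

9.849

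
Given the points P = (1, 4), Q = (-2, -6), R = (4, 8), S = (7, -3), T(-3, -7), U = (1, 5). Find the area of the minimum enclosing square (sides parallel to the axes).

The bounding box has width 10 and height 15.
An axis-aligned square enclosing the set must have side ≥ max(width, height).
So the minimum side is max(10, 15) = 15.
Area = 15² = 225.

225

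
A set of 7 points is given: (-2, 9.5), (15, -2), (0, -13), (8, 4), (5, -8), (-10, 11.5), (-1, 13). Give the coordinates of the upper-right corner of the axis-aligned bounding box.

(15, 13)

x-range [-10, 15], y-range [-13, 13].
The upper-right corner is (15, 13).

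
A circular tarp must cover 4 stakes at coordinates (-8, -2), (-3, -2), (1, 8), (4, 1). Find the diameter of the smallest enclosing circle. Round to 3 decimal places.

The minimum enclosing circle of a finite set is fixed by two of the points (as a diameter) or three (as a circumcircle).
The minimum enclosing circle is determined by three boundary points: (-8, -2), (1, 8), (4, 1).
Their circumcentre is (-167/62, 141/62) with r² = 89233/1922.
The farthest remaining point (-3, -2) is at distance² 35293/1922 ≤ 89233/1922.
Diameter = 2r = 2√(89233/1922) ≈ 13.627.

13.627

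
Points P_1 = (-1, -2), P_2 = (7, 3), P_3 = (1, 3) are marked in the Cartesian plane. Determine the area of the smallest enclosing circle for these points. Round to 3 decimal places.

Side lengths²: P_1P_2² = 89, P_1P_3² = 29, P_2P_3² = 36.
Since P_1P_2² = 89 ≥ 36 + 29 = 65, the angle opposite P_1P_2 is not acute, so the smallest enclosing circle has P_1P_2 as diameter.
Centre = midpoint of P_1P_2 = (3, 0.5), r² = 89/4 = 22.25.
Area = π·r² = π·22.25 ≈ 69.900.

69.900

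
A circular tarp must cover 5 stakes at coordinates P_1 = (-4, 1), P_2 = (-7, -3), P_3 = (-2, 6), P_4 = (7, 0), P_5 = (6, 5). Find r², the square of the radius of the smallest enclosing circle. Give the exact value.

58.25

By Welzl's lemma the MEC is supported by two points (diametrically opposite) or three points (on a circumcircle).
The farthest pair is P_2–P_5 with squared distance 233. The circle on this segment as diameter has centre (-0.5, 1) and r² = 233/4 = 58.25.
Check P_1: distance² to centre = 12.25 ≤ 58.25, so it lies inside.
All remaining points lie in this disk, and no smaller disk contains both endpoints, so this is the minimum enclosing circle.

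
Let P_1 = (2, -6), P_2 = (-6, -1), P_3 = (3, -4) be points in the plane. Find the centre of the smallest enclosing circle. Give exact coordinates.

Side lengths²: P_1P_2² = 89, P_1P_3² = 5, P_2P_3² = 90.
Since P_2P_3² = 90 < 89 + 5 = 94, the triangle is acute, so the smallest enclosing circle is the circumcircle.
Circumcentre = (-23/14, -41/14), r² = 2225/98.
Centre = (-23/14, -41/14).

(-23/14, -41/14)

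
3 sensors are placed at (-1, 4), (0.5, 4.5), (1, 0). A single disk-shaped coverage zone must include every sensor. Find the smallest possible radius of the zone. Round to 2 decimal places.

2.29

Call the three points A, B, C in the order given.
Side lengths²: AB² = 2.5, AC² = 20, BC² = 20.5.
Since BC² = 20.5 < 20 + 2.5 = 22.5, the triangle is acute, so the smallest enclosing circle is the circumcircle.
Circumcentre = (3/7, 31/14), r² = 1025/196.
r = √(1025/196) ≈ 2.29.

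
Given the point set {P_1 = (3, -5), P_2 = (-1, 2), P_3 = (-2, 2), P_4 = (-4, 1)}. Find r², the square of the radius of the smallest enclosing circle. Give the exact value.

21.25

By Welzl's lemma the MEC is supported by two points (diametrically opposite) or three points (on a circumcircle).
The farthest pair is P_1–P_4 with squared distance 85. The circle on this segment as diameter has centre (-0.5, -2) and r² = 85/4 = 21.25.
Check P_2: distance² to centre = 16.25 ≤ 21.25, so it lies inside.
All remaining points lie in this disk, and no smaller disk contains both endpoints, so this is the minimum enclosing circle.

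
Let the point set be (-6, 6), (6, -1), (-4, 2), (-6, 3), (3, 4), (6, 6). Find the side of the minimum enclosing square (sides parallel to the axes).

12

The bounding box has width 12 and height 7.
An axis-aligned square enclosing the set must have side ≥ max(width, height).
So the minimum side is max(12, 7) = 12.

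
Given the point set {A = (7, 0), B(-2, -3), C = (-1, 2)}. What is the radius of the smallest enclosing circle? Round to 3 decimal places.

Side lengths²: AB² = 90, AC² = 68, BC² = 26.
Since AB² = 90 < 68 + 26 = 94, the triangle is acute, so the smallest enclosing circle is the circumcircle.
Circumcentre = (17/7, -9/7), r² = 1105/49.
r = √(1105/49) ≈ 4.749.

4.749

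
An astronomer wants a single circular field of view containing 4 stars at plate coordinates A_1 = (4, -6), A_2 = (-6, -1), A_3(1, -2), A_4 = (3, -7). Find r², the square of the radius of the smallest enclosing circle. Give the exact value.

31.25

By Welzl's lemma the MEC is supported by two points (diametrically opposite) or three points (on a circumcircle).
The farthest pair is A_1–A_2 with squared distance 125. The circle on this segment as diameter has centre (-1, -3.5) and r² = 125/4 = 31.25.
Check A_3: distance² to centre = 6.25 ≤ 31.25, so it lies inside.
All remaining points lie in this disk, and no smaller disk contains both endpoints, so this is the minimum enclosing circle.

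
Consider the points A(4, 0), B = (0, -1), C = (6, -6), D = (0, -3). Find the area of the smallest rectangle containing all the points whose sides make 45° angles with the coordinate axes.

In coordinates u = x + y, v = x − y the rectangle is axis-aligned; the map (x,y)→(u,v) scales areas by 2.
u-values: 4, -1, 0, -3; range = 4 − (-3) = 7.
v-values: 4, 1, 12, 3; range = 12 − 1 = 11.
Area = (7 × 11) / 2 = 38.5.

38.5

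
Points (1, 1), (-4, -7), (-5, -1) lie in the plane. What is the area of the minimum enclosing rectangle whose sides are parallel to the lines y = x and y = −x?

In coordinates u = x + y, v = x − y the rectangle is axis-aligned; the map (x,y)→(u,v) scales areas by 2.
u-values: 2, -11, -6; range = 2 − (-11) = 13.
v-values: 0, 3, -4; range = 3 − (-4) = 7.
Area = (13 × 7) / 2 = 45.5.

45.5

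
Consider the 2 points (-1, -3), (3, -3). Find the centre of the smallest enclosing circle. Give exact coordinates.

(1, -3)

The smallest circle enclosing two points has them as diameter endpoints.
Centre = midpoint = (1, -3); r² = |(-1, -3)−(3, -3)|²/4 = 16/4 = 4.
Centre = (1, -3).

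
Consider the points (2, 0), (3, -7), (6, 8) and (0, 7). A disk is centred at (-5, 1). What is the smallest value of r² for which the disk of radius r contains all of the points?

170

The required radius is the distance from (-5, 1) to the farthest point.
Squared distances: 50, 128, 170, 61.
Maximum is 170, attained at (6, 8).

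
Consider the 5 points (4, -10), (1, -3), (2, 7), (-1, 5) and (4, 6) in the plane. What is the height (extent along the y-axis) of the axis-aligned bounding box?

max y = 7, min y = -10, so height = 17.

17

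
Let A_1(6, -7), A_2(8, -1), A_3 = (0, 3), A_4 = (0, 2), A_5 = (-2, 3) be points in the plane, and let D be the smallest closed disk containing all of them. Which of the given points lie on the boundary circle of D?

The minimum enclosing circle of a finite set is fixed by two of the points (as a diameter) or three (as a circumcircle).
The farthest pair is A_1–A_5 with squared distance 164. The circle on this segment as diameter has centre (2, -2) and r² = 164/4 = 41.
Check A_2: distance² to centre = 37 ≤ 41, so it lies inside.
All remaining points lie in this disk, and no smaller disk contains both endpoints, so this is the minimum enclosing circle.
The points at distance exactly r from the centre are A_1, A_5 — 2 points.

A_1, A_5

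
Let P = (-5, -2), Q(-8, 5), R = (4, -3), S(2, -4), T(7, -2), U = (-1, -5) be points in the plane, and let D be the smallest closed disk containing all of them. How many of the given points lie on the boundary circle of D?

A smallest enclosing disk is always determined by at most three of the input points on its boundary.
The farthest pair is Q–T with squared distance 274. The circle on this segment as diameter has centre (-0.5, 1.5) and r² = 274/4 = 68.5.
Check P: distance² to centre = 32.5 ≤ 68.5, so it lies inside.
All remaining points lie in this disk, and no smaller disk contains both endpoints, so this is the minimum enclosing circle.
The points at distance exactly r from the centre are Q, T — 2 points.

2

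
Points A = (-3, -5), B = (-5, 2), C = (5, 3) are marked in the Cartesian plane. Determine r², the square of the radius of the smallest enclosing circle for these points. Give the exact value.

5353/162

Side lengths²: AB² = 53, AC² = 128, BC² = 101.
Since AC² = 128 < 101 + 53 = 154, the triangle is acute, so the smallest enclosing circle is the circumcircle.
Circumcentre = (5/18, -5/18), r² = 5353/162.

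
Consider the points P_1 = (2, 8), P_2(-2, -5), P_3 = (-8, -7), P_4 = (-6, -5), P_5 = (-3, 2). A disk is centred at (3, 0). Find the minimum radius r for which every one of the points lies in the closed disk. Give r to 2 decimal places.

13.04

The required radius is the distance from (3, 0) to the farthest point.
Squared distances: 65, 50, 170, 106, 40.
Maximum is 170, attained at P_3.
r = √170 ≈ 13.04.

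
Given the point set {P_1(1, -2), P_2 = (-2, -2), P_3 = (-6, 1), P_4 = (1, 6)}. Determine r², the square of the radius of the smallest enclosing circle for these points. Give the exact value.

1073/49

The minimum enclosing circle of a finite set is fixed by two of the points (as a diameter) or three (as a circumcircle).
The minimum enclosing circle is determined by three boundary points: P_1, P_3, P_4.
Their circumcentre is (-10/7, 2) with r² = 1073/49.
The farthest remaining point P_2 is at distance² 800/49 ≤ 1073/49.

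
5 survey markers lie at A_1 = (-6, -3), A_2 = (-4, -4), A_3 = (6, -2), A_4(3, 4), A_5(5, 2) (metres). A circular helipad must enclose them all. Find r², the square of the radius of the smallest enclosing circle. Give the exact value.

The minimum enclosing circle of a finite set is fixed by two of the points (as a diameter) or three (as a circumcircle).
The minimum enclosing circle is determined by three boundary points: A_1, A_3, A_4.
Their circumcentre is (-0.1, -1.3) with r² = 37.7.
The farthest remaining point A_5 is at distance² 36.9 ≤ 37.7.

37.7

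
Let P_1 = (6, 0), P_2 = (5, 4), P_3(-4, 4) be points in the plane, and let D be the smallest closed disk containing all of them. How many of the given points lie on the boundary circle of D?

2

Side lengths²: P_1P_2² = 17, P_1P_3² = 116, P_2P_3² = 81.
Since P_1P_3² = 116 ≥ 81 + 17 = 98, the angle opposite P_1P_3 is not acute, so the smallest enclosing circle has P_1P_3 as diameter.
Centre = midpoint of P_1P_3 = (1, 2), r² = 116/4 = 29.
The points at distance exactly r from the centre are P_1, P_3 — 2 points.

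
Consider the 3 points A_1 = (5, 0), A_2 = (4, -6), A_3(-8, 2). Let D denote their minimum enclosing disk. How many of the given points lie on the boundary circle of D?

3

Side lengths²: A_1A_2² = 37, A_1A_3² = 173, A_2A_3² = 208.
Since A_2A_3² = 208 < 173 + 37 = 210, the triangle is acute, so the smallest enclosing circle is the circumcircle.
Circumcentre = (-1.95, -1.925), r² = 52.008125.
The points at distance exactly r from the centre are A_1, A_2, A_3 — 3 points.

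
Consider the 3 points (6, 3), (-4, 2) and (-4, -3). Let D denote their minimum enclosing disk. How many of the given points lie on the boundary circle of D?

2

Call the three points A, B, C in the order given.
Side lengths²: AB² = 101, AC² = 136, BC² = 25.
Since AC² = 136 ≥ 101 + 25 = 126, the angle opposite AC is not acute, so the smallest enclosing circle has AC as diameter.
Centre = midpoint of AC = (1, 0), r² = 136/4 = 34.
The points at distance exactly r from the centre are (6, 3), (-4, -3) — 2 points.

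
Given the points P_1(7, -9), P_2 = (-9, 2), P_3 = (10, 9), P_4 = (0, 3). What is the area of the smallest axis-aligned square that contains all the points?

The bounding box has width 19 and height 18.
An axis-aligned square enclosing the set must have side ≥ max(width, height).
So the minimum side is max(19, 18) = 19.
Area = 19² = 361.

361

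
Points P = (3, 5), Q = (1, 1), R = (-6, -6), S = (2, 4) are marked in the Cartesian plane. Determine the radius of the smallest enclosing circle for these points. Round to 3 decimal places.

7.106

A smallest enclosing disk is always determined by at most three of the input points on its boundary.
The farthest pair is P–R with squared distance 202. The circle on this segment as diameter has centre (-1.5, -0.5) and r² = 202/4 = 50.5.
Check Q: distance² to centre = 8.5 ≤ 50.5, so it lies inside.
All remaining points lie in this disk, and no smaller disk contains both endpoints, so this is the minimum enclosing circle.
r = √(50.5) ≈ 7.106.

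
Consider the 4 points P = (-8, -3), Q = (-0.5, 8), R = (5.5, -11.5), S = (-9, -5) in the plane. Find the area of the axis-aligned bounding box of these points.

x ranges over [-9, 5.5], width 14.5.
y ranges over [-11.5, 8], height 19.5.
Area = 14.5 × 19.5 = 282.75.

282.75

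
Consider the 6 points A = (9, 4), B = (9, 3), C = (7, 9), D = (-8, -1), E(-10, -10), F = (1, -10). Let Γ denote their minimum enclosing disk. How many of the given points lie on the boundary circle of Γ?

2

The farthest pair is C–E with squared distance 650. The circle on this segment as diameter has centre (-1.5, -0.5) and r² = 650/4 = 162.5.
Check A: distance² to centre = 130.5 ≤ 162.5, so it lies inside.
All remaining points lie in this disk, and no smaller disk contains both endpoints, so this is the minimum enclosing circle.
The points at distance exactly r from the centre are C, E — 2 points.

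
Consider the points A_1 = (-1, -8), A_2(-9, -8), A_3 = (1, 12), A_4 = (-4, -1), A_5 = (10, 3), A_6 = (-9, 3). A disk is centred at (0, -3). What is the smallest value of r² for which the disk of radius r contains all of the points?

226

The required radius is the distance from (0, -3) to the farthest point.
Squared distances: 26, 106, 226, 20, 136, 117.
Maximum is 226, attained at A_3.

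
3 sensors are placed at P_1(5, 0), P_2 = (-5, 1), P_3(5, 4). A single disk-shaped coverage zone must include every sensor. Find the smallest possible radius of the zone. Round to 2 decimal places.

5.25

Side lengths²: P_1P_2² = 101, P_1P_3² = 16, P_2P_3² = 109.
Since P_2P_3² = 109 < 101 + 16 = 117, the triangle is acute, so the smallest enclosing circle is the circumcircle.
Circumcentre = (0.15, 2), r² = 27.5225.
r = √(27.5225) ≈ 5.25.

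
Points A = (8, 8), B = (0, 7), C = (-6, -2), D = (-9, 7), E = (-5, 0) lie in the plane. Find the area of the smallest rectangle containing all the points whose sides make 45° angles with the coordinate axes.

In coordinates u = x + y, v = x − y the rectangle is axis-aligned; the map (x,y)→(u,v) scales areas by 2.
u-values: 16, 7, -8, -2, -5; range = 16 − (-8) = 24.
v-values: 0, -7, -4, -16, -5; range = 0 − (-16) = 16.
Area = (24 × 16) / 2 = 192.

192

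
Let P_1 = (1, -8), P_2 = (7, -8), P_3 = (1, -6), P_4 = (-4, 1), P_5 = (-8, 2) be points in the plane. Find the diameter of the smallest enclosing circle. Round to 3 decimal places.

A smallest enclosing disk is always determined by at most three of the input points on its boundary.
The farthest pair is P_2–P_5 with squared distance 325. The circle on this segment as diameter has centre (-0.5, -3) and r² = 325/4 = 81.25.
Check P_1: distance² to centre = 27.25 ≤ 81.25, so it lies inside.
All remaining points lie in this disk, and no smaller disk contains both endpoints, so this is the minimum enclosing circle.
Diameter = 2r = 2√(81.25) ≈ 18.028.

18.028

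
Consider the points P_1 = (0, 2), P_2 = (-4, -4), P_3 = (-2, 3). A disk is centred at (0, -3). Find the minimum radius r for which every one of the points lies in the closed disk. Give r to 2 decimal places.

6.32

The required radius is the distance from (0, -3) to the farthest point.
Squared distances: 25, 17, 40.
Maximum is 40, attained at P_3.
r = √40 ≈ 6.32.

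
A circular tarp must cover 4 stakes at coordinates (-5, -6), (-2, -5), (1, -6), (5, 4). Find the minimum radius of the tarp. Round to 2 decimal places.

7.07

By Welzl's lemma the MEC is supported by two points (diametrically opposite) or three points (on a circumcircle).
The farthest pair is (-5, -6)–(5, 4) with squared distance 200. The circle on this segment as diameter has centre (0, -1) and r² = 200/4 = 50.
Check (-2, -5): distance² to centre = 20 ≤ 50, so it lies inside.
All remaining points lie in this disk, and no smaller disk contains both endpoints, so this is the minimum enclosing circle.
r = √50 ≈ 7.07.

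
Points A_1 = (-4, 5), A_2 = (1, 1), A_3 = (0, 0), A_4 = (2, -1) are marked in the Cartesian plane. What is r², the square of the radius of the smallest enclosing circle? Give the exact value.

By Welzl's lemma the MEC is supported by two points (diametrically opposite) or three points (on a circumcircle).
The farthest pair is A_1–A_4 with squared distance 72. The circle on this segment as diameter has centre (-1, 2) and r² = 72/4 = 18.
Check A_2: distance² to centre = 5 ≤ 18, so it lies inside.
All remaining points lie in this disk, and no smaller disk contains both endpoints, so this is the minimum enclosing circle.

18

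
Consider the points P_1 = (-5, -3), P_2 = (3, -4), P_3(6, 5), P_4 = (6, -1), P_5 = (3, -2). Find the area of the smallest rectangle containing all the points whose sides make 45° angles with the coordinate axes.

In coordinates u = x + y, v = x − y the rectangle is axis-aligned; the map (x,y)→(u,v) scales areas by 2.
u-values: -8, -1, 11, 5, 1; range = 11 − (-8) = 19.
v-values: -2, 7, 1, 7, 5; range = 7 − (-2) = 9.
Area = (19 × 9) / 2 = 85.5.

85.5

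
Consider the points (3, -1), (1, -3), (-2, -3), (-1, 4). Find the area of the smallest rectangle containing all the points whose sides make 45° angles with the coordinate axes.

36

In coordinates u = x + y, v = x − y the rectangle is axis-aligned; the map (x,y)→(u,v) scales areas by 2.
u-values: 2, -2, -5, 3; range = 3 − (-5) = 8.
v-values: 4, 4, 1, -5; range = 4 − (-5) = 9.
Area = (8 × 9) / 2 = 36.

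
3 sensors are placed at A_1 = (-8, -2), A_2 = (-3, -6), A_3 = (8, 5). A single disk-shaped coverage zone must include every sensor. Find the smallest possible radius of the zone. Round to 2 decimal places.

8.73

Side lengths²: A_1A_2² = 41, A_1A_3² = 305, A_2A_3² = 242.
Since A_1A_3² = 305 ≥ 242 + 41 = 283, the angle opposite A_1A_3 is not acute, so the smallest enclosing circle has A_1A_3 as diameter.
Centre = midpoint of A_1A_3 = (0, 1.5), r² = 305/4 = 76.25.
r = √(76.25) ≈ 8.73.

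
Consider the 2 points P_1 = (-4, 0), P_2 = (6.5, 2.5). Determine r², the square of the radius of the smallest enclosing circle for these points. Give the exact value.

The smallest circle enclosing two points has them as diameter endpoints.
Centre = midpoint = (1.25, 1.25); r² = |P_1P_2|²/4 = 116.5/4 = 29.125.

29.125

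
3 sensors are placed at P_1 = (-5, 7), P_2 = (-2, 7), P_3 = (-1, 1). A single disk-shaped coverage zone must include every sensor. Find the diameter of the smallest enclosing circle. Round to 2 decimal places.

Side lengths²: P_1P_2² = 9, P_1P_3² = 52, P_2P_3² = 37.
Since P_1P_3² = 52 ≥ 37 + 9 = 46, the angle opposite P_1P_3 is not acute, so the smallest enclosing circle has P_1P_3 as diameter.
Centre = midpoint of P_1P_3 = (-3, 4), r² = 52/4 = 13.
Diameter = 2r = 2√13 ≈ 7.21.

7.21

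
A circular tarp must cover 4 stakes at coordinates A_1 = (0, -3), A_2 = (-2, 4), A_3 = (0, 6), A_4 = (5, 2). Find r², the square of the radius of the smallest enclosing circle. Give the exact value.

The minimum enclosing circle is determined by three boundary points: A_1, A_3, A_4.
Their circumcentre is (0.5, 1.5) with r² = 20.5.
The farthest remaining point A_2 is at distance² 12.5 ≤ 20.5.

20.5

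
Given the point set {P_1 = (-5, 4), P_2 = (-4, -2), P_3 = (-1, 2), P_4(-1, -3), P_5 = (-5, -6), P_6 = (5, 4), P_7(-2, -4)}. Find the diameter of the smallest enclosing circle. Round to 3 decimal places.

A smallest enclosing disk is always determined by at most three of the input points on its boundary.
The farthest pair is P_5–P_6 with squared distance 200. The circle on this segment as diameter has centre (0, -1) and r² = 200/4 = 50.
Check P_1: distance² to centre = 50 ≤ 50, so it lies inside.
All remaining points lie in this disk, and no smaller disk contains both endpoints, so this is the minimum enclosing circle.
Diameter = 2r = 2√50 ≈ 14.142.

14.142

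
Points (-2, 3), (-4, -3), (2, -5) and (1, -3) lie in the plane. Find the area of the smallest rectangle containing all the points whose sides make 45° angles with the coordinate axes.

48

In coordinates u = x + y, v = x − y the rectangle is axis-aligned; the map (x,y)→(u,v) scales areas by 2.
u-values: 1, -7, -3, -2; range = 1 − (-7) = 8.
v-values: -5, -1, 7, 4; range = 7 − (-5) = 12.
Area = (8 × 12) / 2 = 48.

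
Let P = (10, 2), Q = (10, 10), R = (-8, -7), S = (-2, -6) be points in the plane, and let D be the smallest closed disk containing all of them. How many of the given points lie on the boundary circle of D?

2

The minimum enclosing circle of a finite set is fixed by two of the points (as a diameter) or three (as a circumcircle).
The farthest pair is Q–R with squared distance 613. The circle on this segment as diameter has centre (1, 1.5) and r² = 613/4 = 153.25.
Check P: distance² to centre = 81.25 ≤ 153.25, so it lies inside.
All remaining points lie in this disk, and no smaller disk contains both endpoints, so this is the minimum enclosing circle.
The points at distance exactly r from the centre are Q, R — 2 points.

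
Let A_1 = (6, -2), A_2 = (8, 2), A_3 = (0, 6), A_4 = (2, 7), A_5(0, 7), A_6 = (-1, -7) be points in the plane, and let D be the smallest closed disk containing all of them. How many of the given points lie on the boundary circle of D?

By Welzl's lemma the MEC is supported by two points (diametrically opposite) or three points (on a circumcircle).
The minimum enclosing circle is determined by three boundary points: A_2, A_5, A_6.
Their circumcentre is (29/26, -3/26) with r² = 17533/338.
The farthest remaining point A_4 is at distance² 17377/338 ≤ 17533/338.
The points at distance exactly r from the centre are A_2, A_5, A_6 — 3 points.

3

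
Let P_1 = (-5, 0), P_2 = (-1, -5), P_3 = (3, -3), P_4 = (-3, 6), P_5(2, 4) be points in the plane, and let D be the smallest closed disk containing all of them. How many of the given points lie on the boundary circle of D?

3

The minimum enclosing circle is determined by three boundary points: P_2, P_3, P_4.
Their circumcentre is (-1.3125, 0.625) with r² = 31.73828125.
The farthest remaining point P_5 is at distance² 22.36328125 ≤ 31.73828125.
The points at distance exactly r from the centre are P_2, P_3, P_4 — 3 points.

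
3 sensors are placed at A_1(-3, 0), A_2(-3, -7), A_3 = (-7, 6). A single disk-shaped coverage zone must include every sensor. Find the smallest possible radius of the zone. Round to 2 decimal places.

Side lengths²: A_1A_2² = 49, A_1A_3² = 52, A_2A_3² = 185.
Since A_2A_3² = 185 ≥ 52 + 49 = 101, the angle opposite A_2A_3 is not acute, so the smallest enclosing circle has A_2A_3 as diameter.
Centre = midpoint of A_2A_3 = (-5, -0.5), r² = 185/4 = 46.25.
r = √(46.25) ≈ 6.80.

6.80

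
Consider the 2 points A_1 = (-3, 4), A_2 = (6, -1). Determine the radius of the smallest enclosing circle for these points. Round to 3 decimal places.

5.148

The smallest circle enclosing two points has them as diameter endpoints.
Centre = midpoint = (1.5, 1.5); r² = |A_1A_2|²/4 = 106/4 = 26.5.
r = √(26.5) ≈ 5.148.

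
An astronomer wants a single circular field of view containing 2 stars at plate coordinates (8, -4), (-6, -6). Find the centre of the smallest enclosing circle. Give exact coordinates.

The smallest circle enclosing two points has them as diameter endpoints.
Centre = midpoint = (1, -5); r² = |(8, -4)−(-6, -6)|²/4 = 200/4 = 50.
Centre = (1, -5).

(1, -5)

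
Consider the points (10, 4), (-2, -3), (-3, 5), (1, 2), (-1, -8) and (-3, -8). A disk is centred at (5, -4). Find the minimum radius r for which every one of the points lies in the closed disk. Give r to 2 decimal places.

The required radius is the distance from (5, -4) to the farthest point.
Squared distances: 89, 50, 145, 52, 52, 80.
Maximum is 145, attained at (-3, 5).
r = √145 ≈ 12.04.

12.04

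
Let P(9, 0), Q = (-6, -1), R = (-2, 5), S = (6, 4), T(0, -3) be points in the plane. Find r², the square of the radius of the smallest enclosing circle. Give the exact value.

56.5

By Welzl's lemma the MEC is supported by two points (diametrically opposite) or three points (on a circumcircle).
The farthest pair is P–Q with squared distance 226. The circle on this segment as diameter has centre (1.5, -0.5) and r² = 226/4 = 56.5.
Check R: distance² to centre = 42.5 ≤ 56.5, so it lies inside.
All remaining points lie in this disk, and no smaller disk contains both endpoints, so this is the minimum enclosing circle.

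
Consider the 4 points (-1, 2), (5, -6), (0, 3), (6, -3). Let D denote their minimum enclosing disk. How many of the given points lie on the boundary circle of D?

2

The farthest pair is (5, -6)–(0, 3) with squared distance 106. The circle on this segment as diameter has centre (2.5, -1.5) and r² = 106/4 = 26.5.
Check (-1, 2): distance² to centre = 24.5 ≤ 26.5, so it lies inside.
All remaining points lie in this disk, and no smaller disk contains both endpoints, so this is the minimum enclosing circle.
The points at distance exactly r from the centre are (5, -6), (0, 3) — 2 points.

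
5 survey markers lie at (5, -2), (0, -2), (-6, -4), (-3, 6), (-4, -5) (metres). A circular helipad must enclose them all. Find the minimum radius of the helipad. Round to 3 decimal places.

6.349

The minimum enclosing circle is determined by three boundary points: (5, -2), (-6, -4), (-3, 6).
Their circumcentre is (-27/26, -1/26) with r² = 13625/338.
The farthest remaining point (-4, -5) is at distance² 11285/338 ≤ 13625/338.
r = √(13625/338) ≈ 6.349.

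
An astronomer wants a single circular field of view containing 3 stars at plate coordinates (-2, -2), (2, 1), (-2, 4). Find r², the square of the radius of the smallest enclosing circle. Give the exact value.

Call the three points A, B, C in the order given.
Side lengths²: AB² = 25, AC² = 36, BC² = 25.
Since AC² = 36 < 25 + 25 = 50, the triangle is acute, so the smallest enclosing circle is the circumcircle.
Circumcentre = (-1.125, 1), r² = 9.765625.

9.765625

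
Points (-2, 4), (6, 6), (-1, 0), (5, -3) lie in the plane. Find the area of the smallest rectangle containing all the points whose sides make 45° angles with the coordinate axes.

91

In coordinates u = x + y, v = x − y the rectangle is axis-aligned; the map (x,y)→(u,v) scales areas by 2.
u-values: 2, 12, -1, 2; range = 12 − (-1) = 13.
v-values: -6, 0, -1, 8; range = 8 − (-6) = 14.
Area = (13 × 14) / 2 = 91.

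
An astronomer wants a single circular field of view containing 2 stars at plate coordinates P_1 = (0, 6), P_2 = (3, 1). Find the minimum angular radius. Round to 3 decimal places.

The smallest circle enclosing two points has them as diameter endpoints.
Centre = midpoint = (1.5, 3.5); r² = |P_1P_2|²/4 = 34/4 = 8.5.
r = √(8.5) ≈ 2.915.

2.915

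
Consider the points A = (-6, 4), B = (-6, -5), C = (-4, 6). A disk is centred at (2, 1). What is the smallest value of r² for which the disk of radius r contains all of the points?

100

The required radius is the distance from (2, 1) to the farthest point.
Squared distances: 73, 100, 61.
Maximum is 100, attained at B.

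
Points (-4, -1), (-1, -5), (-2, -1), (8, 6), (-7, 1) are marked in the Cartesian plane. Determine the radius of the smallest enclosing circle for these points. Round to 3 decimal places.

By Welzl's lemma the MEC is supported by two points (diametrically opposite) or three points (on a circumcircle).
The minimum enclosing circle is determined by three boundary points: (-1, -5), (8, 6), (-7, 1).
Their circumcentre is (0.75, 2.75) with r² = 63.125.
The farthest remaining point (-4, -1) is at distance² 36.625 ≤ 63.125.
r = √(63.125) ≈ 7.945.

7.945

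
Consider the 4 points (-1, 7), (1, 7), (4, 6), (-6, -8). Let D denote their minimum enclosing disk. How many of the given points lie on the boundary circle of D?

2

The farthest pair is (4, 6)–(-6, -8) with squared distance 296. The circle on this segment as diameter has centre (-1, -1) and r² = 296/4 = 74.
Check (-1, 7): distance² to centre = 64 ≤ 74, so it lies inside.
All remaining points lie in this disk, and no smaller disk contains both endpoints, so this is the minimum enclosing circle.
The points at distance exactly r from the centre are (4, 6), (-6, -8) — 2 points.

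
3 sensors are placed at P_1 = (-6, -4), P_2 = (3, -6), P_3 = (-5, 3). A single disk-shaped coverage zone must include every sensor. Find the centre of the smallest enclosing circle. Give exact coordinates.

Side lengths²: P_1P_2² = 85, P_1P_3² = 50, P_2P_3² = 145.
Since P_2P_3² = 145 ≥ 85 + 50 = 135, the angle opposite P_2P_3 is not acute, so the smallest enclosing circle has P_2P_3 as diameter.
Centre = midpoint of P_2P_3 = (-1, -1.5), r² = 145/4 = 36.25.
Centre = (-1, -1.5).

(-1, -1.5)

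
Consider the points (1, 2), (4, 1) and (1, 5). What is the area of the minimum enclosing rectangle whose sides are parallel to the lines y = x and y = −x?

In coordinates u = x + y, v = x − y the rectangle is axis-aligned; the map (x,y)→(u,v) scales areas by 2.
u-values: 3, 5, 6; range = 6 − 3 = 3.
v-values: -1, 3, -4; range = 3 − (-4) = 7.
Area = (3 × 7) / 2 = 10.5.

10.5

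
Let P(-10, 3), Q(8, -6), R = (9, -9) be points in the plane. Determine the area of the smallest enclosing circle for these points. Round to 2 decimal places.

Side lengths²: PQ² = 405, PR² = 505, QR² = 10.
Since PR² = 505 ≥ 405 + 10 = 415, the angle opposite PR is not acute, so the smallest enclosing circle has PR as diameter.
Centre = midpoint of PR = (-0.5, -3), r² = 505/4 = 126.25.
Area = π·r² = π·126.25 ≈ 396.63.

396.63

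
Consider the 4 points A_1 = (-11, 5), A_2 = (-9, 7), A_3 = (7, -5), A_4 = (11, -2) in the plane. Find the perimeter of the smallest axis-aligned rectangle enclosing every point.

68

Width = max x − min x = 11 − (-11) = 22.
Height = max y − min y = 7 − (-5) = 12.
Perimeter = 2(22 + 12) = 68.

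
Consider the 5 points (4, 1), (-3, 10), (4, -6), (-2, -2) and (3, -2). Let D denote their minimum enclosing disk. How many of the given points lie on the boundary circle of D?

2

A smallest enclosing disk is always determined by at most three of the input points on its boundary.
The farthest pair is (-3, 10)–(4, -6) with squared distance 305. The circle on this segment as diameter has centre (0.5, 2) and r² = 305/4 = 76.25.
Check (4, 1): distance² to centre = 13.25 ≤ 76.25, so it lies inside.
All remaining points lie in this disk, and no smaller disk contains both endpoints, so this is the minimum enclosing circle.
The points at distance exactly r from the centre are (-3, 10), (4, -6) — 2 points.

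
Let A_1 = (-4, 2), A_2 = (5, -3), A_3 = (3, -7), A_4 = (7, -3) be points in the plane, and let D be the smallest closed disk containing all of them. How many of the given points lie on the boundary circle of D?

The minimum enclosing circle is determined by three boundary points: A_1, A_3, A_4.
Their circumcentre is (1.1875, -1.1875) with r² = 37.0703125.
The farthest remaining point A_2 is at distance² 17.8203125 ≤ 37.0703125.
The points at distance exactly r from the centre are A_1, A_3, A_4 — 3 points.

3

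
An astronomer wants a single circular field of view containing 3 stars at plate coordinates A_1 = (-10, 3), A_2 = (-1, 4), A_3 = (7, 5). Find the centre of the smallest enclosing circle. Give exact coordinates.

(-1.5, 4)

Side lengths²: A_1A_2² = 82, A_1A_3² = 293, A_2A_3² = 65.
Since A_1A_3² = 293 ≥ 82 + 65 = 147, the angle opposite A_1A_3 is not acute, so the smallest enclosing circle has A_1A_3 as diameter.
Centre = midpoint of A_1A_3 = (-1.5, 4), r² = 293/4 = 73.25.
Centre = (-1.5, 4).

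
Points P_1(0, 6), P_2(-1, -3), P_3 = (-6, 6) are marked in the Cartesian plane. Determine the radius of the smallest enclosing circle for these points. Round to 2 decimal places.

Side lengths²: P_1P_2² = 82, P_1P_3² = 36, P_2P_3² = 106.
Since P_2P_3² = 106 < 82 + 36 = 118, the triangle is acute, so the smallest enclosing circle is the circumcircle.
Circumcentre = (-3, 16/9), r² = 2173/81.
r = √(2173/81) ≈ 5.18.

5.18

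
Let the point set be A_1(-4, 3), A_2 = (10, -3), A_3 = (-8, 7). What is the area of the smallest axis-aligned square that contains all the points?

The bounding box has width 18 and height 10.
An axis-aligned square enclosing the set must have side ≥ max(width, height).
So the minimum side is max(18, 10) = 18.
Area = 18² = 324.

324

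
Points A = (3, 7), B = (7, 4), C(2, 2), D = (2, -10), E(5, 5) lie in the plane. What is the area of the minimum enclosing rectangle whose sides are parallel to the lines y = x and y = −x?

In coordinates u = x + y, v = x − y the rectangle is axis-aligned; the map (x,y)→(u,v) scales areas by 2.
u-values: 10, 11, 4, -8, 10; range = 11 − (-8) = 19.
v-values: -4, 3, 0, 12, 0; range = 12 − (-4) = 16.
Area = (19 × 16) / 2 = 152.

152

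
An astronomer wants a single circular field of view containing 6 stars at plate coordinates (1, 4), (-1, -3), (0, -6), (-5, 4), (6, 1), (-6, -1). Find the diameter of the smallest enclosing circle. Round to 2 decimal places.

The minimum enclosing circle of a finite set is fixed by two of the points (as a diameter) or three (as a circumcircle).
The minimum enclosing circle is determined by three boundary points: (0, -6), (-5, 4), (6, 1).
Their circumcentre is (-5/38, 7/38) with r² = 27625/722.
The farthest remaining point (-6, -1) is at distance² 25877/722 ≤ 27625/722.
Diameter = 2r = 2√(27625/722) ≈ 12.37.

12.37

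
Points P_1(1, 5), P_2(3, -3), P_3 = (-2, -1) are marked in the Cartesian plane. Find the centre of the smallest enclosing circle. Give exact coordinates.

(5/3, 11/12)

Side lengths²: P_1P_2² = 68, P_1P_3² = 45, P_2P_3² = 29.
Since P_1P_2² = 68 < 45 + 29 = 74, the triangle is acute, so the smallest enclosing circle is the circumcircle.
Circumcentre = (5/3, 11/12), r² = 2465/144.
Centre = (5/3, 11/12).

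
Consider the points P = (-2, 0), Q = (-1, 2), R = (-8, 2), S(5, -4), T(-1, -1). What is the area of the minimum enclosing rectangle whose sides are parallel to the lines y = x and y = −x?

In coordinates u = x + y, v = x − y the rectangle is axis-aligned; the map (x,y)→(u,v) scales areas by 2.
u-values: -2, 1, -6, 1, -2; range = 1 − (-6) = 7.
v-values: -2, -3, -10, 9, 0; range = 9 − (-10) = 19.
Area = (7 × 19) / 2 = 66.5.

66.5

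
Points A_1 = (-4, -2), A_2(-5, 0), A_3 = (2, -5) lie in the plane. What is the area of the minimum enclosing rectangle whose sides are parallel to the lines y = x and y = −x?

In coordinates u = x + y, v = x − y the rectangle is axis-aligned; the map (x,y)→(u,v) scales areas by 2.
u-values: -6, -5, -3; range = -3 − (-6) = 3.
v-values: -2, -5, 7; range = 7 − (-5) = 12.
Area = (3 × 12) / 2 = 18.

18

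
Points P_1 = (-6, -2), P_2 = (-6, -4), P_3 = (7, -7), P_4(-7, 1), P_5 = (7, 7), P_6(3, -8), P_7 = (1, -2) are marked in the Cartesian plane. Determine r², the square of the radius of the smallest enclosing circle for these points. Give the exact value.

3770/49

The minimum enclosing circle of a finite set is fixed by two of the points (as a diameter) or three (as a circumcircle).
The minimum enclosing circle is determined by three boundary points: P_3, P_4, P_5.
Their circumcentre is (12/7, 0) with r² = 3770/49.
The farthest remaining point P_2 is at distance² 3700/49 ≤ 3770/49.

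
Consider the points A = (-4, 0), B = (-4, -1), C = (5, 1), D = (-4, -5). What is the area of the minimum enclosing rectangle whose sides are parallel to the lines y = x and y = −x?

60

In coordinates u = x + y, v = x − y the rectangle is axis-aligned; the map (x,y)→(u,v) scales areas by 2.
u-values: -4, -5, 6, -9; range = 6 − (-9) = 15.
v-values: -4, -3, 4, 1; range = 4 − (-4) = 8.
Area = (15 × 8) / 2 = 60.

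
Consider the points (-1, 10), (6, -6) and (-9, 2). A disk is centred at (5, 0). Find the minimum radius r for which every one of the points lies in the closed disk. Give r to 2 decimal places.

14.14

The required radius is the distance from (5, 0) to the farthest point.
Squared distances: 136, 37, 200.
Maximum is 200, attained at (-9, 2).
r = √200 ≈ 14.14.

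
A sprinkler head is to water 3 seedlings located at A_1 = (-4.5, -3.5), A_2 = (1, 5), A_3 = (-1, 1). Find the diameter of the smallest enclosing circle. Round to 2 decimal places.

Side lengths²: A_1A_2² = 102.5, A_1A_3² = 32.5, A_2A_3² = 20.
Since A_1A_2² = 102.5 ≥ 32.5 + 20 = 52.5, the angle opposite A_1A_2 is not acute, so the smallest enclosing circle has A_1A_2 as diameter.
Centre = midpoint of A_1A_2 = (-1.75, 0.75), r² = 102.5/4 = 25.625.
Diameter = 2r = 2√(25.625) ≈ 10.12.

10.12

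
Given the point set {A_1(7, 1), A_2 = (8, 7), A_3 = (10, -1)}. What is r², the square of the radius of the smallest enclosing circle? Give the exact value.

Side lengths²: A_1A_2² = 37, A_1A_3² = 13, A_2A_3² = 68.
Since A_2A_3² = 68 ≥ 37 + 13 = 50, the angle opposite A_2A_3 is not acute, so the smallest enclosing circle has A_2A_3 as diameter.
Centre = midpoint of A_2A_3 = (9, 3), r² = 68/4 = 17.

17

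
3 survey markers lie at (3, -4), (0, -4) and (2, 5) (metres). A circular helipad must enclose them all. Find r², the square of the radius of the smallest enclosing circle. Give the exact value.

3485/162

Call the three points A, B, C in the order given.
Side lengths²: AB² = 9, AC² = 82, BC² = 85.
Since BC² = 85 < 82 + 9 = 91, the triangle is acute, so the smallest enclosing circle is the circumcircle.
Circumcentre = (1.5, 7/18), r² = 3485/162.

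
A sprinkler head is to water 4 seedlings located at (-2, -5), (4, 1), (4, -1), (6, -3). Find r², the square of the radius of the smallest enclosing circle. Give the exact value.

170/9

The minimum enclosing circle of a finite set is fixed by two of the points (as a diameter) or three (as a circumcircle).
The minimum enclosing circle is determined by three boundary points: (-2, -5), (4, 1), (6, -3).
Their circumcentre is (5/3, -8/3) with r² = 170/9.
The farthest remaining point (4, -1) is at distance² 74/9 ≤ 170/9.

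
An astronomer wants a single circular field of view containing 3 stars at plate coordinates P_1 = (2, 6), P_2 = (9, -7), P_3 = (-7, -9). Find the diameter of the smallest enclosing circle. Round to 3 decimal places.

18.760

Side lengths²: P_1P_2² = 218, P_1P_3² = 306, P_2P_3² = 260.
Since P_1P_3² = 306 < 260 + 218 = 478, the triangle is acute, so the smallest enclosing circle is the circumcircle.
Circumcentre = (15/37, -120/37), r² = 120445/1369.
Diameter = 2r = 2√(120445/1369) ≈ 18.760.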